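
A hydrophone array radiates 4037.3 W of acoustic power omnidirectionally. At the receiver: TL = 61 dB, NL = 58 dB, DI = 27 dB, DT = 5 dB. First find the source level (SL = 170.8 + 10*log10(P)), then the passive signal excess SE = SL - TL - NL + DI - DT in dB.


Step 1: SL = 170.8 + 10*log10(4037.3) = 206.86 dB
Step 2: SE = SL - TL - NL + DI - DT = 206.86 - 61 - 58 + 27 - 5 = 109.86

109.86 dB


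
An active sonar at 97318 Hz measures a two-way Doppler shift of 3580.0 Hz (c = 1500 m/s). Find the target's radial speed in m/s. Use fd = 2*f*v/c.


27.59 m/s


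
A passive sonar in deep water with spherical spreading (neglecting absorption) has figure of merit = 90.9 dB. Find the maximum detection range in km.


At max range FOM = TL, so 20*log10(R) = 90.9
R = 10^(90.9/20) = 35075.19 m = 35.08 km

35.08 km


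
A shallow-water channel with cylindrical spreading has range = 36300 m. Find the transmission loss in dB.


TL = 10*log10(36300) = 45.6

45.6 dB


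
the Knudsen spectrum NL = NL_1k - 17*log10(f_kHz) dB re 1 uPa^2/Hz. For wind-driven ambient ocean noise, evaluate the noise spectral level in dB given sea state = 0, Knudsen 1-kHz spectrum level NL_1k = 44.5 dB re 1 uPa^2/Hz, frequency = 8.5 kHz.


NL = NL_1k - 17*log10(f_kHz) = 44.5 - 17*log10(8.5) = 44.5 - (15.8) = 28.7

28.7 dB


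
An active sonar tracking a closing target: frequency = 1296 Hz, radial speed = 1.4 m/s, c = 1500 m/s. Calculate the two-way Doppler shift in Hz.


2.42 Hz


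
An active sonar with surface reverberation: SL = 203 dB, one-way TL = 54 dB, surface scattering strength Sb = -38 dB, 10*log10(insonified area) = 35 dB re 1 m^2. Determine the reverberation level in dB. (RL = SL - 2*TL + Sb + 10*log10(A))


RL = SL - 2*TL + Sb + 10*log10(A) = 203 - 2*54 + (-38) + 35 = 92

92 dB


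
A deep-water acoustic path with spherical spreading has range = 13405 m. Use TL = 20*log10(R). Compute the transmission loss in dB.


82.55 dB


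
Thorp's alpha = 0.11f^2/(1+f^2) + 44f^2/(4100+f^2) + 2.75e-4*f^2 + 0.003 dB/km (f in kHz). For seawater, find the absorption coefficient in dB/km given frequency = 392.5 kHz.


f^2 = 154056.25
alpha = 0.11*154056.25/(1+154056.25) + 44*154056.25/(4100+154056.25) + 2.75e-4*154056.25 + 0.003 = 85.338

85.338 dB/km


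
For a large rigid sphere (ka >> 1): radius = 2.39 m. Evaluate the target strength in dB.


TS = 10*log10(2.39^2 / 4) = 10*log10(1.428025) = 1.55

1.55 dB


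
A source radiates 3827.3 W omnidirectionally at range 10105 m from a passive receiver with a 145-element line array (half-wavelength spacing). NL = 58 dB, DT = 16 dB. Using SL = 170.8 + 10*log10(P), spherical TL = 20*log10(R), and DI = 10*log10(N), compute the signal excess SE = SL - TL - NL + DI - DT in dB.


Step 1: SL = 170.8 + 10*log10(3827.3) = 206.63 dB
Step 2: TL = 20*log10(10105) = 80.09 dB
Step 3: DI = 10*log10(145) = 21.61 dB
Step 4: SE = SL - TL - NL + DI - DT = 206.63 - 80.09 - 58 + 21.61 - 16 = 74.15

74.15 dB


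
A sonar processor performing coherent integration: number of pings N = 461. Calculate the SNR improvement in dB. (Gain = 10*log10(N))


Gain = 10*log10(461) = 26.64

26.64 dB


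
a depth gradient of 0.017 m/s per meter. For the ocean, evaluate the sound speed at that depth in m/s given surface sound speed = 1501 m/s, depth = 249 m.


c = 1501 + 0.017 * 249 = 1505.233

1505.233 m/s


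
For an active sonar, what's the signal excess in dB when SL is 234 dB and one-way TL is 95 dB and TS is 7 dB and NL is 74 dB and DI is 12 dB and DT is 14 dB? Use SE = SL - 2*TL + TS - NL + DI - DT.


SE = SL - 2*TL + TS - NL + DI - DT = 234 - 2*95 + (7) - 74 + 12 - 14 = -25

-25 dB


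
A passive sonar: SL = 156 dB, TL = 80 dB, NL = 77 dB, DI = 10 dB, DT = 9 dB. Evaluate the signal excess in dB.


0 dB


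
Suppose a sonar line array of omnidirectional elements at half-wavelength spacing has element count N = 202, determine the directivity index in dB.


DI = 10*log10(202) = 23.05

23.05 dB


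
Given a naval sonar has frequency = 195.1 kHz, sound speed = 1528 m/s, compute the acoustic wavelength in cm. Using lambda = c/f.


lambda = c/f = 1528 / 195100 = 0.0078 m = 0.78 cm

0.78 cm


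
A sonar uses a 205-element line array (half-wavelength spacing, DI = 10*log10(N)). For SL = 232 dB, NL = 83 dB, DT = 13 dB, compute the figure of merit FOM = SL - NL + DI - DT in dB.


159.12 dB


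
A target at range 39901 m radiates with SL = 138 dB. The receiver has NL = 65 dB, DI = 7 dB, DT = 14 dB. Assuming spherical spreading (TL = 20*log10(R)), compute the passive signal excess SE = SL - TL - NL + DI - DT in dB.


Step 1: TL = 20*log10(39901) = 92.02 dB
Step 2: SE = 138 - 92.02 - 65 + 7 - 14 = -26.02

-26.02 dB


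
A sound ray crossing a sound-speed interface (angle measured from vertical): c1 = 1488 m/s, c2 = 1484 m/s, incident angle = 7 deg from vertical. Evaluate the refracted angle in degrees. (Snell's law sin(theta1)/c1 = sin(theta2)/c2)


sin(theta2) = (c2/c1)*sin(theta1) = (1484/1488)*sin(7 deg) = 0.12154
theta2 = arcsin(0.12154) = 6.98

6.98 deg


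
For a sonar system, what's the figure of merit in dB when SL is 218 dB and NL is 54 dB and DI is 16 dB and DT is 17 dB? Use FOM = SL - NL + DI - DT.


163 dB


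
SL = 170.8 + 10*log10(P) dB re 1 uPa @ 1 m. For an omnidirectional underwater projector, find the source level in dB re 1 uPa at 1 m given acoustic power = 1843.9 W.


203.46 dB


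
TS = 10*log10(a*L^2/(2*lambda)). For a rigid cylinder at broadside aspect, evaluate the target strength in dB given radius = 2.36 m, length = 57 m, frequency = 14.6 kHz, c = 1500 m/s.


lambda = 1500/14600 = 0.10274 m
TS = 10*log10(2.36*57^2/(2*0.10274)) = 45.72

45.72 dB


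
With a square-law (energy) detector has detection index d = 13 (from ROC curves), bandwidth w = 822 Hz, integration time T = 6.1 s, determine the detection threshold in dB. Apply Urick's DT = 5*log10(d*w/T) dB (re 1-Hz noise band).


DT = 5*log10(d*w/T) = 5*log10(13 * 822 / 6.1) = 5*log10(1751.8) = 16.22

16.22 dB


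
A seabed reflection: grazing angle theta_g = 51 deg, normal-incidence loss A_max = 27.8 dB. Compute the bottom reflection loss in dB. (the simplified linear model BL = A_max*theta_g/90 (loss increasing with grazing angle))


15.75 dB


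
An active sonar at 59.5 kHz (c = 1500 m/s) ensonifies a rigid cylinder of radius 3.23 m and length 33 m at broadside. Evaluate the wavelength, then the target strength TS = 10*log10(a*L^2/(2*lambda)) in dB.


Step 1: lambda = c/f = 1500/59500 = 0.02521 m
Step 2: TS = 10*log10(a*L^2/(2*lambda)) = 10*log10(3.23*33^2/(2*0.02521)) = 48.44

48.44 dB


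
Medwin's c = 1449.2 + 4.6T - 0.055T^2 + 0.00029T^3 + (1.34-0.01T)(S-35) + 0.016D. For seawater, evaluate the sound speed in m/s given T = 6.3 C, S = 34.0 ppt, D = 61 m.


1475.77 m/s


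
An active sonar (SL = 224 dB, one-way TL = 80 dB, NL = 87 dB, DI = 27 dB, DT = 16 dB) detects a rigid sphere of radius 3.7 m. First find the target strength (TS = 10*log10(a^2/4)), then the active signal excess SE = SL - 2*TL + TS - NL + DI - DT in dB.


Step 1: TS = 10*log10(3.7^2/4) = 5.34 dB
Step 2: SE = SL - 2*TL + TS - NL + DI - DT = 224 - 2*80 + (5.34) - 87 + 27 - 16 = -6.66

-6.66 dB


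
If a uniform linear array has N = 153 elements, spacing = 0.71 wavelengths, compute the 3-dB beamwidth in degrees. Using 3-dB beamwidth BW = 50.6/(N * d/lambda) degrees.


BW = 50.6 / (153 * 0.71) = 50.6 / 108.63 = 0.47

0.47 deg


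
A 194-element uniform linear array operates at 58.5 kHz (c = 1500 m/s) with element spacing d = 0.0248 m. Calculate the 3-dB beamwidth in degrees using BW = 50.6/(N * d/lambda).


Step 1: lambda = 1500/58500 = 0.02564 m
Step 2: d/lambda = 0.0248/0.02564 = 0.9672
Step 3: BW = 50.6/(N * d/lambda) = 50.6/(194 * 0.9672) = 0.27

0.27 deg


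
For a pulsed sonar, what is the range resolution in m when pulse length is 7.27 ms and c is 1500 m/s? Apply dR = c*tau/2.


dR = c*tau/2 = 1500 * 7.27e-3 / 2 = 5.4525

5.4525 m


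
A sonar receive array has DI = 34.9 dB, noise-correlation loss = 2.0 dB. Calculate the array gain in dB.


AG = DI - L_corr = 34.9 - 2.0 = 32.9

32.9 dB


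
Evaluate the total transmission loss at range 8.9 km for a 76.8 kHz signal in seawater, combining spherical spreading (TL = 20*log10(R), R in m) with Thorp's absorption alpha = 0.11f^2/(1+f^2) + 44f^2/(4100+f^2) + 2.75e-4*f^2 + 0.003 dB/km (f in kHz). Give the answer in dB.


Step 1 (Thorp): alpha = 0.11*5898.24/(1+5898.24) + 44*5898.24/(4100+5898.24) + 2.75e-4*5898.24 + 0.003 = 27.6918 dB/km
Step 2: TL_spread = 20*log10(8900) = 78.99 dB
Step 3: TL_abs = alpha*R = 27.6918 * 8.9 = 246.46 dB
Step 4: TL_total = 78.99 + 246.46 = 325.45

325.45 dB


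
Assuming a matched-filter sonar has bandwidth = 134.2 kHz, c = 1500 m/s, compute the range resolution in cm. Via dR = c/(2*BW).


dR = c/(2*BW) = 1500 / (2 * 134.2e3) = 0.0056 m = 0.56 cm

0.56 cm


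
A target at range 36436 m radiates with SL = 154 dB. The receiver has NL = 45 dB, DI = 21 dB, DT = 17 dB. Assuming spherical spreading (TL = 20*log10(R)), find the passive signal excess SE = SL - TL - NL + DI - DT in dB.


Step 1: TL = 20*log10(36436) = 91.23 dB
Step 2: SE = 154 - 91.23 - 45 + 21 - 17 = 21.77

21.77 dB


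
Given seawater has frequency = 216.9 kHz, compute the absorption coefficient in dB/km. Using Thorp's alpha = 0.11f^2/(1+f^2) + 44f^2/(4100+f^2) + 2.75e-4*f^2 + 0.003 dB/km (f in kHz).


f^2 = 47045.61
alpha = 0.11*47045.61/(1+47045.61) + 44*47045.61/(4100+47045.61) + 2.75e-4*47045.61 + 0.003 = 53.523

53.523 dB/km


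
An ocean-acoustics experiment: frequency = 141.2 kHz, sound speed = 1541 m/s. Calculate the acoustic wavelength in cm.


lambda = c/f = 1541 / 141200 = 0.0109 m = 1.09 cm

1.09 cm


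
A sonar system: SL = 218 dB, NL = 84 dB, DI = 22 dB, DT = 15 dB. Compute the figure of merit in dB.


FOM = SL - NL + DI - DT = 218 - 84 + 22 - 15 = 141

141 dB


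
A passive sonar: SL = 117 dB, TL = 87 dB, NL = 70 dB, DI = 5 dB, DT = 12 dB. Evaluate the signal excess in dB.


-47 dB


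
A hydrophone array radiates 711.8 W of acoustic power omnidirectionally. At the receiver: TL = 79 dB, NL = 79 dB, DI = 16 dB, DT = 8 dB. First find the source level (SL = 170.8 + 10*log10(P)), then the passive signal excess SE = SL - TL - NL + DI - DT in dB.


Step 1: SL = 170.8 + 10*log10(711.8) = 199.32 dB
Step 2: SE = SL - TL - NL + DI - DT = 199.32 - 79 - 79 + 16 - 8 = 49.32

49.32 dB


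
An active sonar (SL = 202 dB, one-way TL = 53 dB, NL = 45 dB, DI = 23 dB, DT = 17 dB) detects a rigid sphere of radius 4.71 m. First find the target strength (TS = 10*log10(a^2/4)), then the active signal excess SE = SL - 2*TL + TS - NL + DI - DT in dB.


Step 1: TS = 10*log10(4.71^2/4) = 7.44 dB
Step 2: SE = SL - 2*TL + TS - NL + DI - DT = 202 - 2*53 + (7.44) - 45 + 23 - 17 = 64.44

64.44 dB


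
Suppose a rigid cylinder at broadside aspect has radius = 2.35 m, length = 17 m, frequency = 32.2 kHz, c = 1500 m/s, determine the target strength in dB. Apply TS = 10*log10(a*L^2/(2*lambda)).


lambda = 1500/32200 = 0.04658 m
TS = 10*log10(2.35*17^2/(2*0.04658)) = 38.63

38.63 dB


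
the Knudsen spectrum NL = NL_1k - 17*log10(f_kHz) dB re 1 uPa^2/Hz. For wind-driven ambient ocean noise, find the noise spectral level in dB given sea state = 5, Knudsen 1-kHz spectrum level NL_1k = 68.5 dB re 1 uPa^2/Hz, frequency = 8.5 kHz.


NL = NL_1k - 17*log10(f_kHz) = 68.5 - 17*log10(8.5) = 68.5 - (15.8) = 52.7

52.7 dB


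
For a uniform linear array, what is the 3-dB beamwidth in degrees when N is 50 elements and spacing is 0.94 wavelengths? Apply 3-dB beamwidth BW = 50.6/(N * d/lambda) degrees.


BW = 50.6 / (50 * 0.94) = 50.6 / 47.0 = 1.08

1.08 deg


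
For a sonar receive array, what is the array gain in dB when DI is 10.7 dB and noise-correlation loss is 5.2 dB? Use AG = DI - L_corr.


AG = DI - L_corr = 10.7 - 5.2 = 5.5

5.5 dB


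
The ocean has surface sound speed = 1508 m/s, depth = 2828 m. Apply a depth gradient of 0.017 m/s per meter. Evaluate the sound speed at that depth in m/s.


1556.076 m/s


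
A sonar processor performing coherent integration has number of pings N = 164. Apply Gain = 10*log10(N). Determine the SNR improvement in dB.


Gain = 10*log10(164) = 22.15

22.15 dB


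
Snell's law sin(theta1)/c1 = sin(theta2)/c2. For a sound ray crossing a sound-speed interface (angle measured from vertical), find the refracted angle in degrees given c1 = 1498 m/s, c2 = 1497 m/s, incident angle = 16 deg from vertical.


sin(theta2) = (c2/c1)*sin(theta1) = (1497/1498)*sin(16 deg) = 0.27545
theta2 = arcsin(0.27545) = 15.99

15.99 deg


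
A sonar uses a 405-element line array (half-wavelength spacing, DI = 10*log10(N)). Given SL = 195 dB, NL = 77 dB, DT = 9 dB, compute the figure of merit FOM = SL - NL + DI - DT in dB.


Step 1: DI = 10*log10(405) = 26.07 dB
Step 2: FOM = SL - NL + DI - DT = 195 - 77 + 26.07 - 9 = 135.07

135.07 dB


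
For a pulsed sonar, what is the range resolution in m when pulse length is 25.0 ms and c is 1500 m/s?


dR = c*tau/2 = 1500 * 25.0e-3 / 2 = 18.75

18.75 m


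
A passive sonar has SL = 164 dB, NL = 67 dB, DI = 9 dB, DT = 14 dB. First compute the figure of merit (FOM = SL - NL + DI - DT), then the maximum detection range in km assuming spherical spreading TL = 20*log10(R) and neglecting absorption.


Step 1: FOM = SL - NL + DI - DT = 164 - 67 + 9 - 14 = 92 dB
Step 2: at max range FOM = TL = 20*log10(R), so R = 10^(92/20) = 39810.72 m = 39.81 km

39.81 km


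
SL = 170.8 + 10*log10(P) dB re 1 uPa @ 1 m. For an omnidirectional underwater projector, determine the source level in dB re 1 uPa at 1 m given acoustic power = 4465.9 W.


207.3 dB


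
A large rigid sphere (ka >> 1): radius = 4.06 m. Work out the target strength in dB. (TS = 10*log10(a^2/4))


TS = 10*log10(4.06^2 / 4) = 10*log10(4.1209) = 6.15

6.15 dB


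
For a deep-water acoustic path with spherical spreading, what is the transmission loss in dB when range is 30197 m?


TL = 20*log10(30197) = 89.6

89.6 dB


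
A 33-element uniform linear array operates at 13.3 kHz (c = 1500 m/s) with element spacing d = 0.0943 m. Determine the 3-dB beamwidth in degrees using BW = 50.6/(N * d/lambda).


1.83 deg


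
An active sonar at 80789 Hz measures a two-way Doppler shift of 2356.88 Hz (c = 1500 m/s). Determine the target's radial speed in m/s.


From fd = 2*f*v/c, v = c*fd/(2*f) = 1500 * 2356.88 / (2*80789) = 21.88

21.88 m/s


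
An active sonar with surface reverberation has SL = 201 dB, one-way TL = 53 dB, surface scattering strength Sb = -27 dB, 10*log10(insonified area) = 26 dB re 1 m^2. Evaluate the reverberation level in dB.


RL = SL - 2*TL + Sb + 10*log10(A) = 201 - 2*53 + (-27) + 26 = 94

94 dB


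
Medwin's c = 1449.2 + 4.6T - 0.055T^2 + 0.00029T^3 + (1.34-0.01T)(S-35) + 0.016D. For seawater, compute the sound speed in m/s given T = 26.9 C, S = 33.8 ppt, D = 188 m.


c = 1449.2 + 4.6*26.9 - 0.055*26.9^2 + 0.00029*26.9^3 + (1.34 - 0.01*26.9)*(33.8 - 35) + 0.016*188 = 1540.51

1540.51 m/s


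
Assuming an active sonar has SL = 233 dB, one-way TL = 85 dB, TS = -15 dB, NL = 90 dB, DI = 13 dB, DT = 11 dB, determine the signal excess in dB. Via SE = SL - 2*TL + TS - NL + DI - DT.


SE = SL - 2*TL + TS - NL + DI - DT = 233 - 2*85 + (-15) - 90 + 13 - 11 = -40

-40 dB


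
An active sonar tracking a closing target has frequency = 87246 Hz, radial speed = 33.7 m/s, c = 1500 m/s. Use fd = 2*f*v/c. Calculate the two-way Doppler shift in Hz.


fd = 2*f*v/c = 2 * 87246 * 33.7 / 1500 = 3920.25

3920.25 Hz


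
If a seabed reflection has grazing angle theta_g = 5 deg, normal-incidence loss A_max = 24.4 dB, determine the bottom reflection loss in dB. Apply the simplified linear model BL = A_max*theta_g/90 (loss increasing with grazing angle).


1.36 dB


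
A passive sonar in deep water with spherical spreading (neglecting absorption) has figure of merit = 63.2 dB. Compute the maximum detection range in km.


At max range FOM = TL, so 20*log10(R) = 63.2
R = 10^(63.2/20) = 1445.44 m = 1.45 km

1.45 km


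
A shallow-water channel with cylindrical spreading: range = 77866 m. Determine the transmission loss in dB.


TL = 10*log10(77866) = 48.91

48.91 dB


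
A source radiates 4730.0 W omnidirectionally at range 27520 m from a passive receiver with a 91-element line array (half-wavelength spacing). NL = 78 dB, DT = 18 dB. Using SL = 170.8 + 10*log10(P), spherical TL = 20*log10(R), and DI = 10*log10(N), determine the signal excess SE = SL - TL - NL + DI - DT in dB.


Step 1: SL = 170.8 + 10*log10(4730.0) = 207.55 dB
Step 2: TL = 20*log10(27520) = 88.79 dB
Step 3: DI = 10*log10(91) = 19.59 dB
Step 4: SE = SL - TL - NL + DI - DT = 207.55 - 88.79 - 78 + 19.59 - 18 = 42.35

42.35 dB


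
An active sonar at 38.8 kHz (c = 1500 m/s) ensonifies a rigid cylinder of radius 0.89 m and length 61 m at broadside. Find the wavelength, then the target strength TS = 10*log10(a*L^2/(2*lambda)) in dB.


Step 1: lambda = c/f = 1500/38800 = 0.03866 m
Step 2: TS = 10*log10(a*L^2/(2*lambda)) = 10*log10(0.89*61^2/(2*0.03866)) = 46.32

46.32 dB


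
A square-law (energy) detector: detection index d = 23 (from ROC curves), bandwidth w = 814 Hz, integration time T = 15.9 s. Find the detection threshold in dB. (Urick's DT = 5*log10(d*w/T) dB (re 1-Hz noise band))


DT = 5*log10(d*w/T) = 5*log10(23 * 814 / 15.9) = 5*log10(1177.48) = 15.35

15.35 dB


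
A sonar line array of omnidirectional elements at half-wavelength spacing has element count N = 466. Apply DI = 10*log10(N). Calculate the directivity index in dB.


DI = 10*log10(466) = 26.68

26.68 dB


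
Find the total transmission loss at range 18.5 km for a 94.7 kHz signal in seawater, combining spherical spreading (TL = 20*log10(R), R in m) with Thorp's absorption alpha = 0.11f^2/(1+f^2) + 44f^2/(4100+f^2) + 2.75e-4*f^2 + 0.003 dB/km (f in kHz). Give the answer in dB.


691.67 dB


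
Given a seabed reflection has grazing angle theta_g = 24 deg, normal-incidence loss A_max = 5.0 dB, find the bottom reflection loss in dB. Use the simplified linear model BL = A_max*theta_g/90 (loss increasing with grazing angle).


1.33 dB


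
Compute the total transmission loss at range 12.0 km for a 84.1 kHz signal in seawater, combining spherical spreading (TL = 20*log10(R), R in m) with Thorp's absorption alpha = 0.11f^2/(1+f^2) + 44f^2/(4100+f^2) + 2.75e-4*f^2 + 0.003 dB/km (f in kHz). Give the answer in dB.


Step 1 (Thorp): alpha = 0.11*7072.81/(1+7072.81) + 44*7072.81/(4100+7072.81) + 2.75e-4*7072.81 + 0.003 = 29.9117 dB/km
Step 2: TL_spread = 20*log10(12000) = 81.58 dB
Step 3: TL_abs = alpha*R = 29.9117 * 12.0 = 358.94 dB
Step 4: TL_total = 81.58 + 358.94 = 440.52

440.52 dB


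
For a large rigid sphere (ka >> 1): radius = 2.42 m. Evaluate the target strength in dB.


TS = 10*log10(2.42^2 / 4) = 10*log10(1.4641) = 1.66

1.66 dB


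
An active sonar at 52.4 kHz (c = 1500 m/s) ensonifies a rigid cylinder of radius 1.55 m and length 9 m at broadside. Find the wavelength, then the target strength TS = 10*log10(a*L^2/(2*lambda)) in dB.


Step 1: lambda = c/f = 1500/52400 = 0.02863 m
Step 2: TS = 10*log10(a*L^2/(2*lambda)) = 10*log10(1.55*9^2/(2*0.02863)) = 33.41

33.41 dB


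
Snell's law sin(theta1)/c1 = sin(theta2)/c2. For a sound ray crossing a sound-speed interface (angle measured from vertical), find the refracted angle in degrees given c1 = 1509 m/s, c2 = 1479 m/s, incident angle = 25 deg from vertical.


24.47 deg


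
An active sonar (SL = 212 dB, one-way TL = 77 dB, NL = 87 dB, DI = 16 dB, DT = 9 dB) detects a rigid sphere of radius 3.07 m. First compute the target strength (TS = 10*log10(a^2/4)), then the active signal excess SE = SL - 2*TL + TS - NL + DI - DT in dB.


Step 1: TS = 10*log10(3.07^2/4) = 3.72 dB
Step 2: SE = SL - 2*TL + TS - NL + DI - DT = 212 - 2*77 + (3.72) - 87 + 16 - 9 = -18.28

-18.28 dB


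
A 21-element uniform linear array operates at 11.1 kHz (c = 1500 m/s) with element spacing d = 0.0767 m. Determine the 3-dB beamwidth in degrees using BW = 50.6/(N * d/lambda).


Step 1: lambda = 1500/11100 = 0.13514 m
Step 2: d/lambda = 0.0767/0.13514 = 0.5676
Step 3: BW = 50.6/(N * d/lambda) = 50.6/(21 * 0.5676) = 4.25

4.25 deg


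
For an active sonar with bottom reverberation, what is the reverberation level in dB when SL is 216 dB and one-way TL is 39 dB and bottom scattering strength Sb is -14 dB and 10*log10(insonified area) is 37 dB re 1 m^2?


161 dB


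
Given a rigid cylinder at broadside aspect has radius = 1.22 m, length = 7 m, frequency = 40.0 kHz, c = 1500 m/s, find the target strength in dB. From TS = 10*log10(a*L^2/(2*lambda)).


lambda = 1500/40000 = 0.0375 m
TS = 10*log10(1.22*7^2/(2*0.0375)) = 29.01

29.01 dB


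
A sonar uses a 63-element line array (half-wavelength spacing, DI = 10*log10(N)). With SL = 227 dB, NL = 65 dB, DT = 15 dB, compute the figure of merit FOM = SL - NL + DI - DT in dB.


Step 1: DI = 10*log10(63) = 17.99 dB
Step 2: FOM = SL - NL + DI - DT = 227 - 65 + 17.99 - 15 = 164.99

164.99 dB


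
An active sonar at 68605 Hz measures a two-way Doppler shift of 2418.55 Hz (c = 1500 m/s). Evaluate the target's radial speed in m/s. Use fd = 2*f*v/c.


26.44 m/s


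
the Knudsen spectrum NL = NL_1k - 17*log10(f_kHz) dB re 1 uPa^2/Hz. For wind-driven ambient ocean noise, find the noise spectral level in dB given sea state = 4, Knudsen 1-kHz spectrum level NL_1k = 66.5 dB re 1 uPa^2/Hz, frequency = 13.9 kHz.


NL = NL_1k - 17*log10(f_kHz) = 66.5 - 17*log10(13.9) = 66.5 - (19.43) = 47.07

47.07 dB


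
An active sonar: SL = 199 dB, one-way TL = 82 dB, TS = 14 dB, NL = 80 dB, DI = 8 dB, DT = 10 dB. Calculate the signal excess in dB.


SE = SL - 2*TL + TS - NL + DI - DT = 199 - 2*82 + (14) - 80 + 8 - 10 = -33

-33 dB


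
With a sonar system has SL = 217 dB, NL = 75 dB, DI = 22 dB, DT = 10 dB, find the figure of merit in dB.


154 dB


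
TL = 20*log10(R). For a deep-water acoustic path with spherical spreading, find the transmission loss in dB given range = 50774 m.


94.11 dB


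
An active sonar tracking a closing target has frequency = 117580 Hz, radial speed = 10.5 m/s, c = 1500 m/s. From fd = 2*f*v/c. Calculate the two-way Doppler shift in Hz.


fd = 2*f*v/c = 2 * 117580 * 10.5 / 1500 = 1646.12

1646.12 Hz


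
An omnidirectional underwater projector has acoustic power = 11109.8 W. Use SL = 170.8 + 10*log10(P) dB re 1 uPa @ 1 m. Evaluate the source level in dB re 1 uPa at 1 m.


211.26 dB


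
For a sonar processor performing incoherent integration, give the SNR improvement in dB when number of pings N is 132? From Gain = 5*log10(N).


Gain = 5*log10(132) = 10.6

10.6 dB


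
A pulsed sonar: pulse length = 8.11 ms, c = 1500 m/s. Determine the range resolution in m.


dR = c*tau/2 = 1500 * 8.11e-3 / 2 = 6.0825

6.0825 m


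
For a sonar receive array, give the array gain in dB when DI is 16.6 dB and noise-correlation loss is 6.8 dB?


AG = DI - L_corr = 16.6 - 6.8 = 9.8

9.8 dB


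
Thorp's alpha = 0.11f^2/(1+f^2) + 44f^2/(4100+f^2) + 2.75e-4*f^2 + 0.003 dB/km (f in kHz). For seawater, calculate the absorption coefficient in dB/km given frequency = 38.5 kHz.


12.204 dB/km


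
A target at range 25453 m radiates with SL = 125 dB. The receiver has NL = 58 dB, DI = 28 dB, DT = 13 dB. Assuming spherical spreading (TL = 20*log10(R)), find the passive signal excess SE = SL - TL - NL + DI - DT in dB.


-6.11 dB


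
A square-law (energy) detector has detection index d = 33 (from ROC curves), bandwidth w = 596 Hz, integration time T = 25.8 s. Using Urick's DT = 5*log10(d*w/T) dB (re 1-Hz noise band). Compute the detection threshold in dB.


DT = 5*log10(d*w/T) = 5*log10(33 * 596 / 25.8) = 5*log10(762.33) = 14.41

14.41 dB


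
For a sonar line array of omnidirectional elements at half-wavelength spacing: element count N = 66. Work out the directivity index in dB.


DI = 10*log10(66) = 18.2

18.2 dB


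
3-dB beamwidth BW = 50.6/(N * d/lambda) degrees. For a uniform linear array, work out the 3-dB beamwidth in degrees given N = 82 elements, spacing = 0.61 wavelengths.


BW = 50.6 / (82 * 0.61) = 50.6 / 50.02 = 1.01

1.01 deg


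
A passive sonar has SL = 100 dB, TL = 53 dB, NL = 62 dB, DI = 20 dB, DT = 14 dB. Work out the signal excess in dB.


-9 dB


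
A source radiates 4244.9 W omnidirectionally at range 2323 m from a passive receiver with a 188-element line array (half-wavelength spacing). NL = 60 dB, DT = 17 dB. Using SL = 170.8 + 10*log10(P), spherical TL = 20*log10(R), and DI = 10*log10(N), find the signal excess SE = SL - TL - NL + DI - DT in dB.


85.5 dB


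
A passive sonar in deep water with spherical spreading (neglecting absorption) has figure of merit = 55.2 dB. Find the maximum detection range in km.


At max range FOM = TL, so 20*log10(R) = 55.2
R = 10^(55.2/20) = 575.44 m = 0.58 km

0.58 km


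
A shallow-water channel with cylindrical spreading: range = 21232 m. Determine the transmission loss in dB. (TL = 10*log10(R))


TL = 10*log10(21232) = 43.27

43.27 dB


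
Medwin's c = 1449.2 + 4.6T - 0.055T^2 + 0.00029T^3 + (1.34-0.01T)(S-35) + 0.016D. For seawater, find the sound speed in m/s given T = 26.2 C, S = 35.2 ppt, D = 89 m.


c = 1449.2 + 4.6*26.2 - 0.055*26.2^2 + 0.00029*26.2^3 + (1.34 - 0.01*26.2)*(35.2 - 35) + 0.016*89 = 1538.82

1538.82 m/s


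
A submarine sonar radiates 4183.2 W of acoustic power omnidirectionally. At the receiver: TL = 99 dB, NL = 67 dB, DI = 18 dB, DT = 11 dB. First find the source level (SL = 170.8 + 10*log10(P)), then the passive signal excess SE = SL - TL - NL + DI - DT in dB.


Step 1: SL = 170.8 + 10*log10(4183.2) = 207.02 dB
Step 2: SE = SL - TL - NL + DI - DT = 207.02 - 99 - 67 + 18 - 11 = 48.02

48.02 dB


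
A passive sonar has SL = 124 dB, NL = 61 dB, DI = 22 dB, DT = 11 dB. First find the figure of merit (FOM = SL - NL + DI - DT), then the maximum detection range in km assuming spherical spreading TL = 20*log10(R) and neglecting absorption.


Step 1: FOM = SL - NL + DI - DT = 124 - 61 + 22 - 11 = 74 dB
Step 2: at max range FOM = TL = 20*log10(R), so R = 10^(74/20) = 5011.87 m = 5.01 km

5.01 km


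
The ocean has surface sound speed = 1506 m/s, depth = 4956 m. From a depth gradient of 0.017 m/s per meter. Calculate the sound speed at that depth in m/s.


c = 1506 + 0.017 * 4956 = 1590.252

1590.252 m/s


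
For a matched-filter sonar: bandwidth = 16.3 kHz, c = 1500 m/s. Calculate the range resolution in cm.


dR = c/(2*BW) = 1500 / (2 * 16.3e3) = 0.046 m = 4.6 cm

4.6 cm


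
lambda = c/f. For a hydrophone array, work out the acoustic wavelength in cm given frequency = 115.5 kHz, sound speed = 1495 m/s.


1.29 cm


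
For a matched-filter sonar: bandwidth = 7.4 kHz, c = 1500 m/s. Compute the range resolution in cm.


dR = c/(2*BW) = 1500 / (2 * 7.4e3) = 0.1014 m = 10.14 cm

10.14 cm


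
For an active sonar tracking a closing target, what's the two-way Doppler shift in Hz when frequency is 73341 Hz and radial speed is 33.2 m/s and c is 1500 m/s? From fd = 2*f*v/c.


fd = 2*f*v/c = 2 * 73341 * 33.2 / 1500 = 3246.56

3246.56 Hz


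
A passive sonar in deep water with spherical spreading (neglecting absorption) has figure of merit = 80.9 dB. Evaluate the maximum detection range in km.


At max range FOM = TL, so 20*log10(R) = 80.9
R = 10^(80.9/20) = 11091.75 m = 11.09 km

11.09 km


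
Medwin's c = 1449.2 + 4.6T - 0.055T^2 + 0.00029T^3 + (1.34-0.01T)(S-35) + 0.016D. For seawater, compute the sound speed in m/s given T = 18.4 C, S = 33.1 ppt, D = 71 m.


c = 1449.2 + 4.6*18.4 - 0.055*18.4^2 + 0.00029*18.4^3 + (1.34 - 0.01*18.4)*(33.1 - 35) + 0.016*71 = 1515.97

1515.97 m/s


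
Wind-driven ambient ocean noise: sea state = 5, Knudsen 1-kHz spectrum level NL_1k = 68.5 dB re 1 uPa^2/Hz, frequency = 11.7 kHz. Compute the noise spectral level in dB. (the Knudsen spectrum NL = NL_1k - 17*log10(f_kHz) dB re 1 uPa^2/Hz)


NL = NL_1k - 17*log10(f_kHz) = 68.5 - 17*log10(11.7) = 68.5 - (18.16) = 50.34

50.34 dB


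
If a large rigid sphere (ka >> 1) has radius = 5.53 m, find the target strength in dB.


8.83 dB


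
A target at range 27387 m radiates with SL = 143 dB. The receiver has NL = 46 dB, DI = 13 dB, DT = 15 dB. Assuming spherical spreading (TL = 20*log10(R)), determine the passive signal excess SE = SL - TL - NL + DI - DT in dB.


6.25 dB


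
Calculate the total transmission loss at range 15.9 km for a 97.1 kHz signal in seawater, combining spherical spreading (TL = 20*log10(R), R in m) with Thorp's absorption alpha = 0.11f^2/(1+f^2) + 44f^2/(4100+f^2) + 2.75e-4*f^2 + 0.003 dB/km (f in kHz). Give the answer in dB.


Step 1 (Thorp): alpha = 0.11*9428.41/(1+9428.41) + 44*9428.41/(4100+9428.41) + 2.75e-4*9428.41 + 0.003 = 33.3709 dB/km
Step 2: TL_spread = 20*log10(15900) = 84.03 dB
Step 3: TL_abs = alpha*R = 33.3709 * 15.9 = 530.6 dB
Step 4: TL_total = 84.03 + 530.6 = 614.63

614.63 dB


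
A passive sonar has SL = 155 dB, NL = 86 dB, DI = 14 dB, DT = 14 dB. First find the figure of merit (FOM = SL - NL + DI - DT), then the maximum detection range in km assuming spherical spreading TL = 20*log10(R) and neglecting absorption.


Step 1: FOM = SL - NL + DI - DT = 155 - 86 + 14 - 14 = 69 dB
Step 2: at max range FOM = TL = 20*log10(R), so R = 10^(69/20) = 2818.38 m = 2.82 km

2.82 km


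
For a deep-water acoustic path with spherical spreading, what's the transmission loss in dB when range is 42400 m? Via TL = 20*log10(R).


TL = 20*log10(42400) = 92.55

92.55 dB


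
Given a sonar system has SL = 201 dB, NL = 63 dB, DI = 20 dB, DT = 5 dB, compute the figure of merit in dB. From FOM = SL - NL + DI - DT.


FOM = SL - NL + DI - DT = 201 - 63 + 20 - 5 = 153

153 dB


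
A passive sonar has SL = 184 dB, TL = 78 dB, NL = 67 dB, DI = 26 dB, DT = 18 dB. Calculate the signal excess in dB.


SE = SL - TL - NL + DI - DT = 184 - 78 - 67 + 26 - 18 = 47

47 dB


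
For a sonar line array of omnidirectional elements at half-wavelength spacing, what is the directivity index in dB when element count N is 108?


DI = 10*log10(108) = 20.33

20.33 dB


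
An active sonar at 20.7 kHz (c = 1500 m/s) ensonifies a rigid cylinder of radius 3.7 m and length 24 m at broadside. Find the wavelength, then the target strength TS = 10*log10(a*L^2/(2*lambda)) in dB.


Step 1: lambda = c/f = 1500/20700 = 0.07246 m
Step 2: TS = 10*log10(a*L^2/(2*lambda)) = 10*log10(3.7*24^2/(2*0.07246)) = 41.67

41.67 dB


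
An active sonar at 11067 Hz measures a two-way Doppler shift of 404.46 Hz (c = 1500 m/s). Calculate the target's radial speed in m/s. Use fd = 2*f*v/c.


From fd = 2*f*v/c, v = c*fd/(2*f) = 1500 * 404.46 / (2*11067) = 27.41

27.41 m/s


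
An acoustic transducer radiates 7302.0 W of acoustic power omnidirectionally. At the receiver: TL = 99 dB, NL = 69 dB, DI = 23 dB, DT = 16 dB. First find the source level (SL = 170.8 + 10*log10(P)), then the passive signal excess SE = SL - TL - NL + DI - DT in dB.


Step 1: SL = 170.8 + 10*log10(7302.0) = 209.43 dB
Step 2: SE = SL - TL - NL + DI - DT = 209.43 - 99 - 69 + 23 - 16 = 48.43

48.43 dB


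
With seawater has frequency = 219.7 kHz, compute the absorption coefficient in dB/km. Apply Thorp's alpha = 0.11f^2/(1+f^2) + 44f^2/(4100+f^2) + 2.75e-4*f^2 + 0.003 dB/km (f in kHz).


f^2 = 48268.09
alpha = 0.11*48268.09/(1+48268.09) + 44*48268.09/(4100+48268.09) + 2.75e-4*48268.09 + 0.003 = 53.942

53.942 dB/km


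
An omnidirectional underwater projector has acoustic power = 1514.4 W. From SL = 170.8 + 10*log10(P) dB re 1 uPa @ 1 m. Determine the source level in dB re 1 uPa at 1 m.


SL = 170.8 + 10*log10(1514.4) = 170.8 + 31.8 = 202.6

202.6 dB


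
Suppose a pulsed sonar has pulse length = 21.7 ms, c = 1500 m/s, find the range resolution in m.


dR = c*tau/2 = 1500 * 21.7e-3 / 2 = 16.275

16.275 m


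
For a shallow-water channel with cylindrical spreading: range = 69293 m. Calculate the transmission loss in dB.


TL = 10*log10(69293) = 48.41

48.41 dB


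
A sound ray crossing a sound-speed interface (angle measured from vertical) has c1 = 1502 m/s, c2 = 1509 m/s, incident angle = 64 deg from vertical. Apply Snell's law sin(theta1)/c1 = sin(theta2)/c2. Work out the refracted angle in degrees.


sin(theta2) = (c2/c1)*sin(theta1) = (1509/1502)*sin(64 deg) = 0.90298
theta2 = arcsin(0.90298) = 64.55

64.55 deg


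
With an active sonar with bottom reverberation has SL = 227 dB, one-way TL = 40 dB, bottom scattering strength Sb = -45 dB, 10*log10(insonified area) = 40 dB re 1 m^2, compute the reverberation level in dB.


RL = SL - 2*TL + Sb + 10*log10(A) = 227 - 2*40 + (-45) + 40 = 142

142 dB


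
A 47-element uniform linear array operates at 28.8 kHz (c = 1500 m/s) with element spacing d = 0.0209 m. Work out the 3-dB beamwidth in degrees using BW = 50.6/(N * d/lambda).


Step 1: lambda = 1500/28800 = 0.05208 m
Step 2: d/lambda = 0.0209/0.05208 = 0.4013
Step 3: BW = 50.6/(N * d/lambda) = 50.6/(47 * 0.4013) = 2.68

2.68 deg


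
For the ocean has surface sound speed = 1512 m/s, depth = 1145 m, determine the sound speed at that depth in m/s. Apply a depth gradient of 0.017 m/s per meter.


1531.465 m/s


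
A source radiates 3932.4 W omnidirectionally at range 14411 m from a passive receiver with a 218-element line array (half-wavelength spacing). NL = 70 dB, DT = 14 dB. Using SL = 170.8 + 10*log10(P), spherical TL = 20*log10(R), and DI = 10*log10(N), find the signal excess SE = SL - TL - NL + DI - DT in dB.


62.96 dB


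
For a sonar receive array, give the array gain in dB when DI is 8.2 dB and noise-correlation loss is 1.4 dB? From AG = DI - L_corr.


AG = DI - L_corr = 8.2 - 1.4 = 6.8

6.8 dB


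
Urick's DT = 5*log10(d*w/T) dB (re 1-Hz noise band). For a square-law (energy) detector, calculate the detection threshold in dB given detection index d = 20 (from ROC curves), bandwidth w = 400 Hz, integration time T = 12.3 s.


14.07 dB


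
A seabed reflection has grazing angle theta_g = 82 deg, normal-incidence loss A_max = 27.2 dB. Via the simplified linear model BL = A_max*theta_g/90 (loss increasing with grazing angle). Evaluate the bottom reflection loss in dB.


24.78 dB


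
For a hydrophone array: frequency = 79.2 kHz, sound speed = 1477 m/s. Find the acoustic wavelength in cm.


1.86 cm


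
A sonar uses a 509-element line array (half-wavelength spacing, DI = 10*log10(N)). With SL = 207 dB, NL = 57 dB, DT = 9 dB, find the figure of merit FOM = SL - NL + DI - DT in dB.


Step 1: DI = 10*log10(509) = 27.07 dB
Step 2: FOM = SL - NL + DI - DT = 207 - 57 + 27.07 - 9 = 168.07

168.07 dB


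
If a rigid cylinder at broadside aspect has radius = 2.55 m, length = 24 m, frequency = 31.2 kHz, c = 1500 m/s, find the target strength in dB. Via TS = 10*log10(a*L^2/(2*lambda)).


lambda = 1500/31200 = 0.04808 m
TS = 10*log10(2.55*24^2/(2*0.04808)) = 41.84

41.84 dB


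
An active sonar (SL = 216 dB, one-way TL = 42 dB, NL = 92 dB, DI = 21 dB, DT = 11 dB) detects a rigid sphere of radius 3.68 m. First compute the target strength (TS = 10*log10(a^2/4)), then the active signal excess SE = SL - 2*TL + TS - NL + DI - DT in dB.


Step 1: TS = 10*log10(3.68^2/4) = 5.3 dB
Step 2: SE = SL - 2*TL + TS - NL + DI - DT = 216 - 2*42 + (5.3) - 92 + 21 - 11 = 55.3

55.3 dB


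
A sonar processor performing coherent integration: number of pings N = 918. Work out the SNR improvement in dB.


Gain = 10*log10(918) = 29.63

29.63 dB


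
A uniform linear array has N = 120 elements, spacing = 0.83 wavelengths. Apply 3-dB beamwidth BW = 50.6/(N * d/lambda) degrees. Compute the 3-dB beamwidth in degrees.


BW = 50.6 / (120 * 0.83) = 50.6 / 99.6 = 0.51

0.51 deg


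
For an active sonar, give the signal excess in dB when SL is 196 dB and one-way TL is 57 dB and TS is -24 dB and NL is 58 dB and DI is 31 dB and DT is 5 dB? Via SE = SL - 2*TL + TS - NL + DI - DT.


26 dB


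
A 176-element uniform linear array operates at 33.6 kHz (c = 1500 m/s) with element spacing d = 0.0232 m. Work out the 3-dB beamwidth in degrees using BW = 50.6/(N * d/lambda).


0.55 deg


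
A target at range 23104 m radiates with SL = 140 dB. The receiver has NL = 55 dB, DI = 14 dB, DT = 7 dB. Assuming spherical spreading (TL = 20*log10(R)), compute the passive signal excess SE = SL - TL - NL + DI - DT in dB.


Step 1: TL = 20*log10(23104) = 87.27 dB
Step 2: SE = 140 - 87.27 - 55 + 14 - 7 = 4.73

4.73 dB


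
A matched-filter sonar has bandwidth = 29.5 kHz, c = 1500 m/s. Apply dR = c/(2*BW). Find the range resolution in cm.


dR = c/(2*BW) = 1500 / (2 * 29.5e3) = 0.0254 m = 2.54 cm

2.54 cm


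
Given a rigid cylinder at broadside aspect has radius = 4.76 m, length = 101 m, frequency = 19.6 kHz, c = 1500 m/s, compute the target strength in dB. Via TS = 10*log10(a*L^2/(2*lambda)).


55.01 dB


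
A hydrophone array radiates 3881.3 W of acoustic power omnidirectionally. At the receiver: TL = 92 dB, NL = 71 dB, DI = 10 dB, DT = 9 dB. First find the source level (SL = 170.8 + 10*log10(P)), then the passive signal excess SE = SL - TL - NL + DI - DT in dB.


Step 1: SL = 170.8 + 10*log10(3881.3) = 206.69 dB
Step 2: SE = SL - TL - NL + DI - DT = 206.69 - 92 - 71 + 10 - 9 = 44.69

44.69 dB


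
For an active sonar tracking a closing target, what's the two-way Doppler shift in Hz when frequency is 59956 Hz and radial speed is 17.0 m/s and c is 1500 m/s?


1359.0 Hz


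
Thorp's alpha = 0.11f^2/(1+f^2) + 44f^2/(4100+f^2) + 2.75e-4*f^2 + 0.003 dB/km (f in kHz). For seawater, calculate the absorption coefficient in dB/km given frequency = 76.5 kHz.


f^2 = 5852.25
alpha = 0.11*5852.25/(1+5852.25) + 44*5852.25/(4100+5852.25) + 2.75e-4*5852.25 + 0.003 = 27.596

27.596 dB/km


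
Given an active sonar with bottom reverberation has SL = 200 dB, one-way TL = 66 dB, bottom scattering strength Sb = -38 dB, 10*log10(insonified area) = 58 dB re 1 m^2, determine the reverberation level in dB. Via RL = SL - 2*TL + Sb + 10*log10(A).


RL = SL - 2*TL + Sb + 10*log10(A) = 200 - 2*66 + (-38) + 58 = 88

88 dB


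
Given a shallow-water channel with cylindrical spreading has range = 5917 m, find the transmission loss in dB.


TL = 10*log10(5917) = 37.72

37.72 dB


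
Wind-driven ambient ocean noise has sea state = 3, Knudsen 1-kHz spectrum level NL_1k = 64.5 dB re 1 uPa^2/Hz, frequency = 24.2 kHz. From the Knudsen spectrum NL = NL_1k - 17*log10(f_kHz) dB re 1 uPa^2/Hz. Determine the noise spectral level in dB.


NL = NL_1k - 17*log10(f_kHz) = 64.5 - 17*log10(24.2) = 64.5 - (23.52) = 40.98

40.98 dB


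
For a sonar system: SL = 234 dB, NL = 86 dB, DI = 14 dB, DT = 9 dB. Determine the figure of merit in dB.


153 dB


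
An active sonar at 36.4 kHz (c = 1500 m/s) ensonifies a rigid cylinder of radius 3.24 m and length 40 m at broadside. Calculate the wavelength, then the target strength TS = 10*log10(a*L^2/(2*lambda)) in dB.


Step 1: lambda = c/f = 1500/36400 = 0.04121 m
Step 2: TS = 10*log10(a*L^2/(2*lambda)) = 10*log10(3.24*40^2/(2*0.04121)) = 47.99

47.99 dB


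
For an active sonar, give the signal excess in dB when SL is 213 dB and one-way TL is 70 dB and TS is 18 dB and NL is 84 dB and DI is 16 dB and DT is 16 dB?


SE = SL - 2*TL + TS - NL + DI - DT = 213 - 2*70 + (18) - 84 + 16 - 16 = 7

7 dB


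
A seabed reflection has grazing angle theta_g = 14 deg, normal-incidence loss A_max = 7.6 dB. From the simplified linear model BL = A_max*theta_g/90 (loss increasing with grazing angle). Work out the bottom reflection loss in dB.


BL = A_max * theta_g / 90 = 7.6 * 14 / 90 = 1.18

1.18 dB
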